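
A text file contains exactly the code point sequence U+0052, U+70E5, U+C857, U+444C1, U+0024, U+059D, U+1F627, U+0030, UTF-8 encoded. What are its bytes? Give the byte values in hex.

U+0052: 1-byte form → 52.
U+70E5: 3-byte form → E7 83 A5.
U+C857: 3-byte form → EC A1 97.
U+444C1: 4-byte form → F1 84 93 81.
U+0024: 1-byte form → 24.
U+059D: 2-byte form → D6 9D.
U+1F627: 4-byte form → F0 9F 98 A7.
U+0030: 1-byte form → 30.
Concatenated (19 bytes): 52 E7 83 A5 EC A1 97 F1 84 93 81 24 D6 9D F0 9F 98 A7 30.

52 E7 83 A5 EC A1 97 F1 84 93 81 24 D6 9D F0 9F 98 A7 30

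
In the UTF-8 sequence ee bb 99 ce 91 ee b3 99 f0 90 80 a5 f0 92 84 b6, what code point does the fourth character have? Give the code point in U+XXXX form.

Offset 0: leading byte 0xEE = 11101110 → 3-byte char #1 = EE BB 99.
Offset 3: leading byte 0xCE = 11001110 → 2-byte char #2 = CE 91.
Offset 5: leading byte 0xEE = 11101110 → 3-byte char #3 = EE B3 99.
Offset 8: leading byte 0xF0 = 11110000 → 4-byte char #4 = F0 90 80 A5.
Leading byte 0xF0 = 11110000 matches 11110xxx → 4-byte sequence.
Byte 1: 0xF0 = 11110000, payload 000 (3 bits).
Byte 2: 0x90 = 10010000 (10xxxxxx ✓), payload 010000.
Byte 3: 0x80 = 10000000 (10xxxxxx ✓), payload 000000.
Byte 4: 0xA5 = 10100101 (10xxxxxx ✓), payload 100101.
Concatenate: 000010000000000100101 = 0x10025 (21 bits → U+10025).

U+10025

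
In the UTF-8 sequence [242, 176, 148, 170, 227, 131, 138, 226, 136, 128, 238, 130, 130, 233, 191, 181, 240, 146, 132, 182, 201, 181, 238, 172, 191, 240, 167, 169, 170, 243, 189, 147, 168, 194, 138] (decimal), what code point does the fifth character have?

Offset 0: leading byte 0xF2 = 11110010 → 4-byte char #1 = F2 B0 94 AA.
Offset 4: leading byte 0xE3 = 11100011 → 3-byte char #2 = E3 83 8A.
Offset 7: leading byte 0xE2 = 11100010 → 3-byte char #3 = E2 88 80.
Offset 10: leading byte 0xEE = 11101110 → 3-byte char #4 = EE 82 82.
Offset 13: leading byte 0xE9 = 11101001 → 3-byte char #5 = E9 BF B5.
Leading byte 0xE9 = 11101001 matches 1110xxxx → 3-byte sequence.
Byte 1: 0xE9 = 11101001, payload 1001 (4 bits).
Byte 2: 0xBF = 10111111 (10xxxxxx ✓), payload 111111.
Byte 3: 0xB5 = 10110101 (10xxxxxx ✓), payload 110101.
Concatenate: 1001111111110101 = 0x9FF5 (16 bits → U+9FF5).

U+9FF5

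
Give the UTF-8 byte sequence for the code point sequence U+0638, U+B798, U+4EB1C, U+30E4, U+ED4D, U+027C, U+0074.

U+0638: 2-byte form → D8 B8.
U+B798: 3-byte form → EB 9E 98.
U+4EB1C: 4-byte form → F1 8E AC 9C.
U+30E4: 3-byte form → E3 83 A4.
U+ED4D: 3-byte form → EE B5 8D.
U+027C: 2-byte form → C9 BC.
U+0074: 1-byte form → 74.
Concatenated (18 bytes): D8 B8 EB 9E 98 F1 8E AC 9C E3 83 A4 EE B5 8D C9 BC 74.

D8 B8 EB 9E 98 F1 8E AC 9C E3 83 A4 EE B5 8D C9 BC 74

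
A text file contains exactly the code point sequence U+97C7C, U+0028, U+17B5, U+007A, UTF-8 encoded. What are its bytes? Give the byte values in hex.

F2 97 B1 BC 28 E1 9E B5 7A

U+97C7C: 4-byte form → F2 97 B1 BC.
U+0028: 1-byte form → 28.
U+17B5: 3-byte form → E1 9E B5.
U+007A: 1-byte form → 7A.
Concatenated (9 bytes): F2 97 B1 BC 28 E1 9E B5 7A.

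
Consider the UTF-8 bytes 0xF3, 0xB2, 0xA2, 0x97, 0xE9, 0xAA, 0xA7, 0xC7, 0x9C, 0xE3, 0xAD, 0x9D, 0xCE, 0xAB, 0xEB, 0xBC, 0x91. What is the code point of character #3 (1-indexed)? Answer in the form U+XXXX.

U+01DC

Offset 0: leading byte 0xF3 = 11110011 → 4-byte char #1 = F3 B2 A2 97.
Offset 4: leading byte 0xE9 = 11101001 → 3-byte char #2 = E9 AA A7.
Offset 7: leading byte 0xC7 = 11000111 → 2-byte char #3 = C7 9C.
Leading byte 0xC7 = 11000111 matches 110xxxxx → 2-byte sequence.
Byte 1: 0xC7 = 11000111, payload 00111 (5 bits).
Byte 2: 0x9C = 10011100 (10xxxxxx ✓), payload 011100.
Concatenate: 00111011100 = 0x1DC (11 bits → U+01DC).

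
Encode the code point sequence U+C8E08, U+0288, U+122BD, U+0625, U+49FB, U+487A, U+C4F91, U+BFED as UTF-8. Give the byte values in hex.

F3 88 B8 88 CA 88 F0 92 8A BD D8 A5 E4 A7 BB E4 A1 BA F3 84 BE 91 EB BF AD

U+C8E08: 4-byte form → F3 88 B8 88.
U+0288: 2-byte form → CA 88.
U+122BD: 4-byte form → F0 92 8A BD.
U+0625: 2-byte form → D8 A5.
U+49FB: 3-byte form → E4 A7 BB.
U+487A: 3-byte form → E4 A1 BA.
U+C4F91: 4-byte form → F3 84 BE 91.
U+BFED: 3-byte form → EB BF AD.
Concatenated (25 bytes): F3 88 B8 88 CA 88 F0 92 8A BD D8 A5 E4 A7 BB E4 A1 BA F3 84 BE 91 EB BF AD.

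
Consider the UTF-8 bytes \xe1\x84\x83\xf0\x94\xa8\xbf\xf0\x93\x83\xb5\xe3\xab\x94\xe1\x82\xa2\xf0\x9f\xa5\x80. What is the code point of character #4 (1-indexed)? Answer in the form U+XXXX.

U+3AD4

Offset 0: leading byte 0xE1 = 11100001 → 3-byte char #1 = E1 84 83.
Offset 3: leading byte 0xF0 = 11110000 → 4-byte char #2 = F0 94 A8 BF.
Offset 7: leading byte 0xF0 = 11110000 → 4-byte char #3 = F0 93 83 B5.
Offset 11: leading byte 0xE3 = 11100011 → 3-byte char #4 = E3 AB 94.
Leading byte 0xE3 = 11100011 matches 1110xxxx → 3-byte sequence.
Byte 1: 0xE3 = 11100011, payload 0011 (4 bits).
Byte 2: 0xAB = 10101011 (10xxxxxx ✓), payload 101011.
Byte 3: 0x94 = 10010100 (10xxxxxx ✓), payload 010100.
Concatenate: 0011101011010100 = 0x3AD4 (16 bits → U+3AD4).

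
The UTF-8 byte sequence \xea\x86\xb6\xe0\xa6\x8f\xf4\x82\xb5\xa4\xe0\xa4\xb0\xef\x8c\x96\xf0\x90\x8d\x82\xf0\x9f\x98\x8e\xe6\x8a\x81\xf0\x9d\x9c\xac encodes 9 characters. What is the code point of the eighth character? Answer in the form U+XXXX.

Offset 0: leading byte 0xEA = 11101010 → 3-byte char #1 = EA 86 B6.
Offset 3: leading byte 0xE0 = 11100000 → 3-byte char #2 = E0 A6 8F.
Offset 6: leading byte 0xF4 = 11110100 → 4-byte char #3 = F4 82 B5 A4.
Offset 10: leading byte 0xE0 = 11100000 → 3-byte char #4 = E0 A4 B0.
Offset 13: leading byte 0xEF = 11101111 → 3-byte char #5 = EF 8C 96.
Offset 16: leading byte 0xF0 = 11110000 → 4-byte char #6 = F0 90 8D 82.
Offset 20: leading byte 0xF0 = 11110000 → 4-byte char #7 = F0 9F 98 8E.
Offset 24: leading byte 0xE6 = 11100110 → 3-byte char #8 = E6 8A 81.
Leading byte 0xE6 = 11100110 matches 1110xxxx → 3-byte sequence.
Byte 1: 0xE6 = 11100110, payload 0110 (4 bits).
Byte 2: 0x8A = 10001010 (10xxxxxx ✓), payload 001010.
Byte 3: 0x81 = 10000001 (10xxxxxx ✓), payload 000001.
Concatenate: 0110001010000001 = 0x6281 (16 bits → U+6281).

U+6281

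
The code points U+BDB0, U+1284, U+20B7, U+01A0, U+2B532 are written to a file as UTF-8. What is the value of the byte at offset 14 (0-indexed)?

U+BDB0 → 3-byte form EB B6 B0 at offsets 0–2.
U+1284 → 3-byte form E1 8A 84 at offsets 3–5.
U+20B7 → 3-byte form E2 82 B7 at offsets 6–8.
U+01A0 → 2-byte form C6 A0 at offsets 9–10.
U+2B532 → 4-byte form F0 AB 94 B2 at offsets 11–14.
Offset 14 falls in char 5's range; it's byte 4 of F0 AB 94 B2 = 0xB2.

0xB2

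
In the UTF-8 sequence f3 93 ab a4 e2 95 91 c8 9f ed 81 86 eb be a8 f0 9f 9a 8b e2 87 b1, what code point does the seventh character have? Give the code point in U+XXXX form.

U+21F1

Offset 0: leading byte 0xF3 = 11110011 → 4-byte char #1 = F3 93 AB A4.
Offset 4: leading byte 0xE2 = 11100010 → 3-byte char #2 = E2 95 91.
Offset 7: leading byte 0xC8 = 11001000 → 2-byte char #3 = C8 9F.
Offset 9: leading byte 0xED = 11101101 → 3-byte char #4 = ED 81 86.
Offset 12: leading byte 0xEB = 11101011 → 3-byte char #5 = EB BE A8.
Offset 15: leading byte 0xF0 = 11110000 → 4-byte char #6 = F0 9F 9A 8B.
Offset 19: leading byte 0xE2 = 11100010 → 3-byte char #7 = E2 87 B1.
Leading byte 0xE2 = 11100010 matches 1110xxxx → 3-byte sequence.
Byte 1: 0xE2 = 11100010, payload 0010 (4 bits).
Byte 2: 0x87 = 10000111 (10xxxxxx ✓), payload 000111.
Byte 3: 0xB1 = 10110001 (10xxxxxx ✓), payload 110001.
Concatenate: 0010000111110001 = 0x21F1 (16 bits → U+21F1).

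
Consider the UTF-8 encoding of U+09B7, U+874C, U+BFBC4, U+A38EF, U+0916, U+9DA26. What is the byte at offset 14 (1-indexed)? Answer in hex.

1-indexed offset 14 is 0-indexed offset 13.
U+09B7 → 3-byte form E0 A6 B7 at offsets 0–2.
U+874C → 3-byte form E8 9D 8C at offsets 3–5.
U+BFBC4 → 4-byte form F2 BF AF 84 at offsets 6–9.
U+A38EF → 4-byte form F2 A3 A3 AF at offsets 10–13.
Offset 13 falls in char 4's range; it's byte 4 of F2 A3 A3 AF = 0xAF.

0xAF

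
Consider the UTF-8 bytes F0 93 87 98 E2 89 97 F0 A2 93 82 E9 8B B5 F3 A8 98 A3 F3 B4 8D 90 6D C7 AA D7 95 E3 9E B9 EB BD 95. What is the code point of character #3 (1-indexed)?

Offset 0: leading byte 0xF0 = 11110000 → 4-byte char #1 = F0 93 87 98.
Offset 4: leading byte 0xE2 = 11100010 → 3-byte char #2 = E2 89 97.
Offset 7: leading byte 0xF0 = 11110000 → 4-byte char #3 = F0 A2 93 82.
Leading byte 0xF0 = 11110000 matches 11110xxx → 4-byte sequence.
Byte 1: 0xF0 = 11110000, payload 000 (3 bits).
Byte 2: 0xA2 = 10100010 (10xxxxxx ✓), payload 100010.
Byte 3: 0x93 = 10010011 (10xxxxxx ✓), payload 010011.
Byte 4: 0x82 = 10000010 (10xxxxxx ✓), payload 000010.
Concatenate: 000100010010011000010 = 0x224C2 (21 bits → U+224C2).

U+224C2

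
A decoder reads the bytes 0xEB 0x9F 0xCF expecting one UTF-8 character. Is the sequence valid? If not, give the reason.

Leading byte 0xEB = 11101011 → 3-byte form.
Byte 3 is 0xCF = 11001111, which is not 10xxxxxx — expected a continuation byte.

invalid (non-continuation byte where continuation expected)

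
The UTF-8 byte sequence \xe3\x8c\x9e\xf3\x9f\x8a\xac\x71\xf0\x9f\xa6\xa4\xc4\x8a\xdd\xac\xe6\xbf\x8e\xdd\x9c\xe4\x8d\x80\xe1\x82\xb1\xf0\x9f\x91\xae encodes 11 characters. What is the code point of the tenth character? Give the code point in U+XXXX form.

U+10B1

Offset 0: leading byte 0xE3 = 11100011 → 3-byte char #1 = E3 8C 9E.
Offset 3: leading byte 0xF3 = 11110011 → 4-byte char #2 = F3 9F 8A AC.
Offset 7: leading byte 0x71 = 01110001 → 1-byte char #3 = 71.
Offset 8: leading byte 0xF0 = 11110000 → 4-byte char #4 = F0 9F A6 A4.
Offset 12: leading byte 0xC4 = 11000100 → 2-byte char #5 = C4 8A.
Offset 14: leading byte 0xDD = 11011101 → 2-byte char #6 = DD AC.
Offset 16: leading byte 0xE6 = 11100110 → 3-byte char #7 = E6 BF 8E.
Offset 19: leading byte 0xDD = 11011101 → 2-byte char #8 = DD 9C.
Offset 21: leading byte 0xE4 = 11100100 → 3-byte char #9 = E4 8D 80.
Offset 24: leading byte 0xE1 = 11100001 → 3-byte char #10 = E1 82 B1.
Leading byte 0xE1 = 11100001 matches 1110xxxx → 3-byte sequence.
Byte 1: 0xE1 = 11100001, payload 0001 (4 bits).
Byte 2: 0x82 = 10000010 (10xxxxxx ✓), payload 000010.
Byte 3: 0xB1 = 10110001 (10xxxxxx ✓), payload 110001.
Concatenate: 0001000010110001 = 0x10B1 (16 bits → U+10B1).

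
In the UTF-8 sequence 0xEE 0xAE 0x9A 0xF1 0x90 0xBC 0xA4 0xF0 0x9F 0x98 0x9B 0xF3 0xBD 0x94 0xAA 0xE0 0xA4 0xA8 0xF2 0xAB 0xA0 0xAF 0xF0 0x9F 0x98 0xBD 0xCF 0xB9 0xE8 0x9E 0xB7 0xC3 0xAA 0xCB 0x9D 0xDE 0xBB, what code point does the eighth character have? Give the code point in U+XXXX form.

Offset 0: leading byte 0xEE = 11101110 → 3-byte char #1 = EE AE 9A.
Offset 3: leading byte 0xF1 = 11110001 → 4-byte char #2 = F1 90 BC A4.
Offset 7: leading byte 0xF0 = 11110000 → 4-byte char #3 = F0 9F 98 9B.
Offset 11: leading byte 0xF3 = 11110011 → 4-byte char #4 = F3 BD 94 AA.
Offset 15: leading byte 0xE0 = 11100000 → 3-byte char #5 = E0 A4 A8.
Offset 18: leading byte 0xF2 = 11110010 → 4-byte char #6 = F2 AB A0 AF.
Offset 22: leading byte 0xF0 = 11110000 → 4-byte char #7 = F0 9F 98 BD.
Offset 26: leading byte 0xCF = 11001111 → 2-byte char #8 = CF B9.
Leading byte 0xCF = 11001111 matches 110xxxxx → 2-byte sequence.
Byte 1: 0xCF = 11001111, payload 01111 (5 bits).
Byte 2: 0xB9 = 10111001 (10xxxxxx ✓), payload 111001.
Concatenate: 01111111001 = 0x3F9 (11 bits → U+03F9).

U+03F9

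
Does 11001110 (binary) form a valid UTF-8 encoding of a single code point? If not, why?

invalid (sequence truncated)

Leading byte 0xCE = 11001110 → 2-byte form, but only 1 byte is present.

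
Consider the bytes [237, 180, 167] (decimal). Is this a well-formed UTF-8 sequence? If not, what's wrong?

Structurally a 3-byte sequence; payload = 0xDD27.
But 0xDD27 is in U+D800–U+DFFF, the surrogate range. Surrogates are not Unicode scalar values and are forbidden in UTF-8.

invalid (encodes a surrogate (U+D800–U+DFFF))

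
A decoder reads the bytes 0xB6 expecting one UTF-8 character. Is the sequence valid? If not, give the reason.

invalid (continuation byte with no leading byte)

Byte 0xB6 = 10110110 has the form 10xxxxxx — a continuation byte — but there is no preceding leading byte.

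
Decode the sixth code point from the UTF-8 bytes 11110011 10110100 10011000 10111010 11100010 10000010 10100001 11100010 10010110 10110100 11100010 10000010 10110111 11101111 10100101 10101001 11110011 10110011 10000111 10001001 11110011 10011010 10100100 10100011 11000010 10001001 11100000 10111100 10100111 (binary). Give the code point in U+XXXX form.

Offset 0: leading byte 0xF3 = 11110011 → 4-byte char #1 = F3 B4 98 BA.
Offset 4: leading byte 0xE2 = 11100010 → 3-byte char #2 = E2 82 A1.
Offset 7: leading byte 0xE2 = 11100010 → 3-byte char #3 = E2 96 B4.
Offset 10: leading byte 0xE2 = 11100010 → 3-byte char #4 = E2 82 B7.
Offset 13: leading byte 0xEF = 11101111 → 3-byte char #5 = EF A5 A9.
Offset 16: leading byte 0xF3 = 11110011 → 4-byte char #6 = F3 B3 87 89.
Leading byte 0xF3 = 11110011 matches 11110xxx → 4-byte sequence.
Byte 1: 0xF3 = 11110011, payload 011 (3 bits).
Byte 2: 0xB3 = 10110011 (10xxxxxx ✓), payload 110011.
Byte 3: 0x87 = 10000111 (10xxxxxx ✓), payload 000111.
Byte 4: 0x89 = 10001001 (10xxxxxx ✓), payload 001001.
Concatenate: 011110011000111001001 = 0xF31C9 (21 bits → U+F31C9).

U+F31C9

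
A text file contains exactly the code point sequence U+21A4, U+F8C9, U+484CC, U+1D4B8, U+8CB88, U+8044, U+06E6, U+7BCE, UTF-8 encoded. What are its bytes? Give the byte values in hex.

U+21A4: 3-byte form → E2 86 A4.
U+F8C9: 3-byte form → EF A3 89.
U+484CC: 4-byte form → F1 88 93 8C.
U+1D4B8: 4-byte form → F0 9D 92 B8.
U+8CB88: 4-byte form → F2 8C AE 88.
U+8044: 3-byte form → E8 81 84.
U+06E6: 2-byte form → DB A6.
U+7BCE: 3-byte form → E7 AF 8E.
Concatenated (26 bytes): E2 86 A4 EF A3 89 F1 88 93 8C F0 9D 92 B8 F2 8C AE 88 E8 81 84 DB A6 E7 AF 8E.

E2 86 A4 EF A3 89 F1 88 93 8C F0 9D 92 B8 F2 8C AE 88 E8 81 84 DB A6 E7 AF 8E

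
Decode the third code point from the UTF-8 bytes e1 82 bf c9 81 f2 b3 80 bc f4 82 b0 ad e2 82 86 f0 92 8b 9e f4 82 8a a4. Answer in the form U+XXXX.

Offset 0: leading byte 0xE1 = 11100001 → 3-byte char #1 = E1 82 BF.
Offset 3: leading byte 0xC9 = 11001001 → 2-byte char #2 = C9 81.
Offset 5: leading byte 0xF2 = 11110010 → 4-byte char #3 = F2 B3 80 BC.
Leading byte 0xF2 = 11110010 matches 11110xxx → 4-byte sequence.
Byte 1: 0xF2 = 11110010, payload 010 (3 bits).
Byte 2: 0xB3 = 10110011 (10xxxxxx ✓), payload 110011.
Byte 3: 0x80 = 10000000 (10xxxxxx ✓), payload 000000.
Byte 4: 0xBC = 10111100 (10xxxxxx ✓), payload 111100.
Concatenate: 010110011000000111100 = 0xB303C (21 bits → U+B303C).

U+B303C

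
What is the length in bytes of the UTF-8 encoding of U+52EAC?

4

U+52EAC = 0x52EAC. UTF-8 uses 1 byte below 0x80, 2 below 0x800, 3 below 0x10000, 4 up to 0x10FFFF. 0x52EAC is in U+10000–U+10FFFF → 4 bytes.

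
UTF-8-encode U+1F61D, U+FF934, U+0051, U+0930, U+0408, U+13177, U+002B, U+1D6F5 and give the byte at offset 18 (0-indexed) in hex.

0x2B

U+1F61D → 4-byte form F0 9F 98 9D at offsets 0–3.
U+FF934 → 4-byte form F3 BF A4 B4 at offsets 4–7.
U+0051 → 1-byte form 51 at offsets 8–8.
U+0930 → 3-byte form E0 A4 B0 at offsets 9–11.
U+0408 → 2-byte form D0 88 at offsets 12–13.
U+13177 → 4-byte form F0 93 85 B7 at offsets 14–17.
U+002B → 1-byte form 2B at offsets 18–18.
Offset 18 falls in char 7's range; it's byte 1 of 2B = 0x2B.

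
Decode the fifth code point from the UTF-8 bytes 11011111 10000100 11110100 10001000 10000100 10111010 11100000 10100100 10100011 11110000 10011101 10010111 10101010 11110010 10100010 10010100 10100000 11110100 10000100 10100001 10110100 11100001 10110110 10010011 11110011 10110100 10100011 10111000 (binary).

Offset 0: leading byte 0xDF = 11011111 → 2-byte char #1 = DF 84.
Offset 2: leading byte 0xF4 = 11110100 → 4-byte char #2 = F4 88 84 BA.
Offset 6: leading byte 0xE0 = 11100000 → 3-byte char #3 = E0 A4 A3.
Offset 9: leading byte 0xF0 = 11110000 → 4-byte char #4 = F0 9D 97 AA.
Offset 13: leading byte 0xF2 = 11110010 → 4-byte char #5 = F2 A2 94 A0.
Leading byte 0xF2 = 11110010 matches 11110xxx → 4-byte sequence.
Byte 1: 0xF2 = 11110010, payload 010 (3 bits).
Byte 2: 0xA2 = 10100010 (10xxxxxx ✓), payload 100010.
Byte 3: 0x94 = 10010100 (10xxxxxx ✓), payload 010100.
Byte 4: 0xA0 = 10100000 (10xxxxxx ✓), payload 100000.
Concatenate: 010100010010100100000 = 0xA2520 (21 bits → U+A2520).

U+A2520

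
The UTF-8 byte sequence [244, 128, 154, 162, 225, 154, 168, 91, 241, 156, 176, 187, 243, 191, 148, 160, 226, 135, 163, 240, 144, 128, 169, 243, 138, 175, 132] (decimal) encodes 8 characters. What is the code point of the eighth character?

Offset 0: leading byte 0xF4 = 11110100 → 4-byte char #1 = F4 80 9A A2.
Offset 4: leading byte 0xE1 = 11100001 → 3-byte char #2 = E1 9A A8.
Offset 7: leading byte 0x5B = 01011011 → 1-byte char #3 = 5B.
Offset 8: leading byte 0xF1 = 11110001 → 4-byte char #4 = F1 9C B0 BB.
Offset 12: leading byte 0xF3 = 11110011 → 4-byte char #5 = F3 BF 94 A0.
Offset 16: leading byte 0xE2 = 11100010 → 3-byte char #6 = E2 87 A3.
Offset 19: leading byte 0xF0 = 11110000 → 4-byte char #7 = F0 90 80 A9.
Offset 23: leading byte 0xF3 = 11110011 → 4-byte char #8 = F3 8A AF 84.
Leading byte 0xF3 = 11110011 matches 11110xxx → 4-byte sequence.
Byte 1: 0xF3 = 11110011, payload 011 (3 bits).
Byte 2: 0x8A = 10001010 (10xxxxxx ✓), payload 001010.
Byte 3: 0xAF = 10101111 (10xxxxxx ✓), payload 101111.
Byte 4: 0x84 = 10000100 (10xxxxxx ✓), payload 000100.
Concatenate: 011001010101111000100 = 0xCABC4 (21 bits → U+CABC4).

U+CABC4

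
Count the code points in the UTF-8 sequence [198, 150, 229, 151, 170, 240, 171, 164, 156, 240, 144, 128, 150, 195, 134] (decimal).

Byte at offset 0: 0xC6 = 11000110 → 2-byte char (#1). Advance 2.
Byte at offset 2: 0xE5 = 11100101 → 3-byte char (#2). Advance 3.
Byte at offset 5: 0xF0 = 11110000 → 4-byte char (#3). Advance 4.
Byte at offset 9: 0xF0 = 11110000 → 4-byte char (#4). Advance 4.
Byte at offset 13: 0xC3 = 11000011 → 2-byte char (#5). Advance 2.
Reached end at offset 15 after 5 code points.

5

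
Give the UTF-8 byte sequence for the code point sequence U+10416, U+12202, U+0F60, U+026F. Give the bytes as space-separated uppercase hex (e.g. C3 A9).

U+10416: 4-byte form → F0 90 90 96.
U+12202: 4-byte form → F0 92 88 82.
U+0F60: 3-byte form → E0 BD A0.
U+026F: 2-byte form → C9 AF.
Concatenated (13 bytes): F0 90 90 96 F0 92 88 82 E0 BD A0 C9 AF.

F0 90 90 96 F0 92 88 82 E0 BD A0 C9 AF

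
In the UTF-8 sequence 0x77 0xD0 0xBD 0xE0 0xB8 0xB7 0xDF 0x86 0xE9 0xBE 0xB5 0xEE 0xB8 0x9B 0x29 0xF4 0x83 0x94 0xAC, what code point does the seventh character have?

U+0029

Offset 0: leading byte 0x77 = 01110111 → 1-byte char #1 = 77.
Offset 1: leading byte 0xD0 = 11010000 → 2-byte char #2 = D0 BD.
Offset 3: leading byte 0xE0 = 11100000 → 3-byte char #3 = E0 B8 B7.
Offset 6: leading byte 0xDF = 11011111 → 2-byte char #4 = DF 86.
Offset 8: leading byte 0xE9 = 11101001 → 3-byte char #5 = E9 BE B5.
Offset 11: leading byte 0xEE = 11101110 → 3-byte char #6 = EE B8 9B.
Offset 14: leading byte 0x29 = 00101001 → 1-byte char #7 = 29.
Leading byte 0x29 = 00101001 matches 0xxxxxxx → 1-byte sequence.
Byte 1: 0x29 = 00101001, payload 0101001 (7 bits).
Concatenate: 0101001 = 0x29 (7 bits → U+0029).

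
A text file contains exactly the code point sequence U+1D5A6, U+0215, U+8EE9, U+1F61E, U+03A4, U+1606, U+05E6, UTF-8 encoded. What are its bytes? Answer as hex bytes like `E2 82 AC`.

U+1D5A6: 4-byte form → F0 9D 96 A6.
U+0215: 2-byte form → C8 95.
U+8EE9: 3-byte form → E8 BB A9.
U+1F61E: 4-byte form → F0 9F 98 9E.
U+03A4: 2-byte form → CE A4.
U+1606: 3-byte form → E1 98 86.
U+05E6: 2-byte form → D7 A6.
Concatenated (20 bytes): F0 9D 96 A6 C8 95 E8 BB A9 F0 9F 98 9E CE A4 E1 98 86 D7 A6.

F0 9D 96 A6 C8 95 E8 BB A9 F0 9F 98 9E CE A4 E1 98 86 D7 A6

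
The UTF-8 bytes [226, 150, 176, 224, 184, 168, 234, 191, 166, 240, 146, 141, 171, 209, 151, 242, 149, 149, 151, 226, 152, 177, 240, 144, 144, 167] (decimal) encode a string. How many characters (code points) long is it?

8

Byte at offset 0: 0xE2 = 11100010 → 3-byte char (#1). Advance 3.
Byte at offset 3: 0xE0 = 11100000 → 3-byte char (#2). Advance 3.
Byte at offset 6: 0xEA = 11101010 → 3-byte char (#3). Advance 3.
Byte at offset 9: 0xF0 = 11110000 → 4-byte char (#4). Advance 4.
Byte at offset 13: 0xD1 = 11010001 → 2-byte char (#5). Advance 2.
Byte at offset 15: 0xF2 = 11110010 → 4-byte char (#6). Advance 4.
Byte at offset 19: 0xE2 = 11100010 → 3-byte char (#7). Advance 3.
Byte at offset 22: 0xF0 = 11110000 → 4-byte char (#8). Advance 4.
Reached end at offset 26 after 8 code points.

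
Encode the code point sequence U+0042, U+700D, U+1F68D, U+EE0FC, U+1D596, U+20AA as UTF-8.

42 E7 80 8D F0 9F 9A 8D F3 AE 83 BC F0 9D 96 96 E2 82 AA

U+0042: 1-byte form → 42.
U+700D: 3-byte form → E7 80 8D.
U+1F68D: 4-byte form → F0 9F 9A 8D.
U+EE0FC: 4-byte form → F3 AE 83 BC.
U+1D596: 4-byte form → F0 9D 96 96.
U+20AA: 3-byte form → E2 82 AA.
Concatenated (19 bytes): 42 E7 80 8D F0 9F 9A 8D F3 AE 83 BC F0 9D 96 96 E2 82 AA.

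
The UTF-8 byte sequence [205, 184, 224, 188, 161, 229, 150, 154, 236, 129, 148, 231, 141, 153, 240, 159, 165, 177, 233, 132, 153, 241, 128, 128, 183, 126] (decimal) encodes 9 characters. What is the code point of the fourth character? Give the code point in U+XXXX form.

Offset 0: leading byte 0xCD = 11001101 → 2-byte char #1 = CD B8.
Offset 2: leading byte 0xE0 = 11100000 → 3-byte char #2 = E0 BC A1.
Offset 5: leading byte 0xE5 = 11100101 → 3-byte char #3 = E5 96 9A.
Offset 8: leading byte 0xEC = 11101100 → 3-byte char #4 = EC 81 94.
Leading byte 0xEC = 11101100 matches 1110xxxx → 3-byte sequence.
Byte 1: 0xEC = 11101100, payload 1100 (4 bits).
Byte 2: 0x81 = 10000001 (10xxxxxx ✓), payload 000001.
Byte 3: 0x94 = 10010100 (10xxxxxx ✓), payload 010100.
Concatenate: 1100000001010100 = 0xC054 (16 bits → U+C054).

U+C054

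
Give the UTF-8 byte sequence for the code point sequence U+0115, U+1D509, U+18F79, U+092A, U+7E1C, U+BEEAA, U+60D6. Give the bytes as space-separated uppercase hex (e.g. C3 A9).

C4 95 F0 9D 94 89 F0 98 BD B9 E0 A4 AA E7 B8 9C F2 BE BA AA E6 83 96

U+0115: 2-byte form → C4 95.
U+1D509: 4-byte form → F0 9D 94 89.
U+18F79: 4-byte form → F0 98 BD B9.
U+092A: 3-byte form → E0 A4 AA.
U+7E1C: 3-byte form → E7 B8 9C.
U+BEEAA: 4-byte form → F2 BE BA AA.
U+60D6: 3-byte form → E6 83 96.
Concatenated (23 bytes): C4 95 F0 9D 94 89 F0 98 BD B9 E0 A4 AA E7 B8 9C F2 BE BA AA E6 83 96.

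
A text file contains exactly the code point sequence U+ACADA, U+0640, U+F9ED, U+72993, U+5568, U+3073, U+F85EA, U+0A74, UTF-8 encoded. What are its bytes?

F2 AC AB 9A D9 80 EF A7 AD F1 B2 A6 93 E5 95 A8 E3 81 B3 F3 B8 97 AA E0 A9 B4

U+ACADA: 4-byte form → F2 AC AB 9A.
U+0640: 2-byte form → D9 80.
U+F9ED: 3-byte form → EF A7 AD.
U+72993: 4-byte form → F1 B2 A6 93.
U+5568: 3-byte form → E5 95 A8.
U+3073: 3-byte form → E3 81 B3.
U+F85EA: 4-byte form → F3 B8 97 AA.
U+0A74: 3-byte form → E0 A9 B4.
Concatenated (26 bytes): F2 AC AB 9A D9 80 EF A7 AD F1 B2 A6 93 E5 95 A8 E3 81 B3 F3 B8 97 AA E0 A9 B4.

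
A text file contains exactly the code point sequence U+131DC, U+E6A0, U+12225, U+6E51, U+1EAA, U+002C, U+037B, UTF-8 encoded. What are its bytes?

U+131DC: 4-byte form → F0 93 87 9C.
U+E6A0: 3-byte form → EE 9A A0.
U+12225: 4-byte form → F0 92 88 A5.
U+6E51: 3-byte form → E6 B9 91.
U+1EAA: 3-byte form → E1 BA AA.
U+002C: 1-byte form → 2C.
U+037B: 2-byte form → CD BB.
Concatenated (20 bytes): F0 93 87 9C EE 9A A0 F0 92 88 A5 E6 B9 91 E1 BA AA 2C CD BB.

F0 93 87 9C EE 9A A0 F0 92 88 A5 E6 B9 91 E1 BA AA 2C CD BB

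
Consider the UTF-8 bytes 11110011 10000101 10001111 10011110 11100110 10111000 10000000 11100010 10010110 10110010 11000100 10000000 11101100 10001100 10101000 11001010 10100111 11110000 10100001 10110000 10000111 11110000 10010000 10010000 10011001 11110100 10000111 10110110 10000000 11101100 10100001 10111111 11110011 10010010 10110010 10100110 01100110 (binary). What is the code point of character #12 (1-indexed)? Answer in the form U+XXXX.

Offset 0: leading byte 0xF3 = 11110011 → 4-byte char #1 = F3 85 8F 9E.
Offset 4: leading byte 0xE6 = 11100110 → 3-byte char #2 = E6 B8 80.
Offset 7: leading byte 0xE2 = 11100010 → 3-byte char #3 = E2 96 B2.
Offset 10: leading byte 0xC4 = 11000100 → 2-byte char #4 = C4 80.
Offset 12: leading byte 0xEC = 11101100 → 3-byte char #5 = EC 8C A8.
Offset 15: leading byte 0xCA = 11001010 → 2-byte char #6 = CA A7.
Offset 17: leading byte 0xF0 = 11110000 → 4-byte char #7 = F0 A1 B0 87.
Offset 21: leading byte 0xF0 = 11110000 → 4-byte char #8 = F0 90 90 99.
Offset 25: leading byte 0xF4 = 11110100 → 4-byte char #9 = F4 87 B6 80.
Offset 29: leading byte 0xEC = 11101100 → 3-byte char #10 = EC A1 BF.
Offset 32: leading byte 0xF3 = 11110011 → 4-byte char #11 = F3 92 B2 A6.
Offset 36: leading byte 0x66 = 01100110 → 1-byte char #12 = 66.
Leading byte 0x66 = 01100110 matches 0xxxxxxx → 1-byte sequence.
Byte 1: 0x66 = 01100110, payload 1100110 (7 bits).
Concatenate: 1100110 = 0x66 (7 bits → U+0066).

U+0066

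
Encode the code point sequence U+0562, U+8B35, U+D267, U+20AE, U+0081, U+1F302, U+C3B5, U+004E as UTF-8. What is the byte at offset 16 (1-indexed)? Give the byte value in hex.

0x8C

1-indexed offset 16 is 0-indexed offset 15.
U+0562 → 2-byte form D5 A2 at offsets 0–1.
U+8B35 → 3-byte form E8 AC B5 at offsets 2–4.
U+D267 → 3-byte form ED 89 A7 at offsets 5–7.
U+20AE → 3-byte form E2 82 AE at offsets 8–10.
U+0081 → 2-byte form C2 81 at offsets 11–12.
U+1F302 → 4-byte form F0 9F 8C 82 at offsets 13–16.
Offset 15 falls in char 6's range; it's byte 3 of F0 9F 8C 82 = 0x8C.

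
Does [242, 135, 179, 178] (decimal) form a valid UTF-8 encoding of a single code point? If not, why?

valid

Leading byte 0xF2 = 11110010 → 4-byte form.
Continuation bytes 0x87=10000111, 0xB3=10110011, 0xB2=10110010 all match 10xxxxxx.
Decoded value 0x87CF2 is ≥ 0x10000 (shortest form) and not a surrogate.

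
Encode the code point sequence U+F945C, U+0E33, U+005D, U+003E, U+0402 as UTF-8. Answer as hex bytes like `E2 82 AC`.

F3 B9 91 9C E0 B8 B3 5D 3E D0 82

U+F945C: 4-byte form → F3 B9 91 9C.
U+0E33: 3-byte form → E0 B8 B3.
U+005D: 1-byte form → 5D.
U+003E: 1-byte form → 3E.
U+0402: 2-byte form → D0 82.
Concatenated (11 bytes): F3 B9 91 9C E0 B8 B3 5D 3E D0 82.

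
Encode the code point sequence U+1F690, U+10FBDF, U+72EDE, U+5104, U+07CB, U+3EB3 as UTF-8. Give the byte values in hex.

F0 9F 9A 90 F4 8F AF 9F F1 B2 BB 9E E5 84 84 DF 8B E3 BA B3

U+1F690: 4-byte form → F0 9F 9A 90.
U+10FBDF: 4-byte form → F4 8F AF 9F.
U+72EDE: 4-byte form → F1 B2 BB 9E.
U+5104: 3-byte form → E5 84 84.
U+07CB: 2-byte form → DF 8B.
U+3EB3: 3-byte form → E3 BA B3.
Concatenated (20 bytes): F0 9F 9A 90 F4 8F AF 9F F1 B2 BB 9E E5 84 84 DF 8B E3 BA B3.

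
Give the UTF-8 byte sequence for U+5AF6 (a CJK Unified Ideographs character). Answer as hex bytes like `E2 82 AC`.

E5 AB B6

U+5AF6 = 0x5AF6 = 23286 decimal. In range U+0800–U+FFFF → 3-byte form: 1110xxxx 10xxxxxx 10xxxxxx.
Binary (16 bits): 0101101011110110.
Split 4+6+6: 0101 | 101011 | 110110.
Byte 1: 11100101 = 0xE5.
Byte 2: 10101011 = 0xAB.
Byte 3: 10110110 = 0xB6.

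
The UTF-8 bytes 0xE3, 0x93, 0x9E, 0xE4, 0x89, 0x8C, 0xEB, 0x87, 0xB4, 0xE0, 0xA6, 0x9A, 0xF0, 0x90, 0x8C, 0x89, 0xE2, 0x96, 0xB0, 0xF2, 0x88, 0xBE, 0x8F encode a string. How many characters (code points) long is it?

Byte at offset 0: 0xE3 = 11100011 → 3-byte char (#1). Advance 3.
Byte at offset 3: 0xE4 = 11100100 → 3-byte char (#2). Advance 3.
Byte at offset 6: 0xEB = 11101011 → 3-byte char (#3). Advance 3.
Byte at offset 9: 0xE0 = 11100000 → 3-byte char (#4). Advance 3.
Byte at offset 12: 0xF0 = 11110000 → 4-byte char (#5). Advance 4.
Byte at offset 16: 0xE2 = 11100010 → 3-byte char (#6). Advance 3.
Byte at offset 19: 0xF2 = 11110010 → 4-byte char (#7). Advance 4.
Reached end at offset 23 after 7 code points.

7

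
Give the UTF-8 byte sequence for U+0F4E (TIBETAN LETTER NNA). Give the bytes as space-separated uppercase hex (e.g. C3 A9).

E0 BD 8E

U+0F4E = 0xF4E = 3918 decimal. In range U+0800–U+FFFF → 3-byte form: 1110xxxx 10xxxxxx 10xxxxxx.
Binary (16 bits): 0000111101001110.
Split 4+6+6: 0000 | 111101 | 001110.
Byte 1: 11100000 = 0xE0.
Byte 2: 10111101 = 0xBD.
Byte 3: 10001110 = 0x8E.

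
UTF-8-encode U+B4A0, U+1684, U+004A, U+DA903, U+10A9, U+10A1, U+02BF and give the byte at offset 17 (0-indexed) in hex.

0xCA

U+B4A0 → 3-byte form EB 92 A0 at offsets 0–2.
U+1684 → 3-byte form E1 9A 84 at offsets 3–5.
U+004A → 1-byte form 4A at offsets 6–6.
U+DA903 → 4-byte form F3 9A A4 83 at offsets 7–10.
U+10A9 → 3-byte form E1 82 A9 at offsets 11–13.
U+10A1 → 3-byte form E1 82 A1 at offsets 14–16.
U+02BF → 2-byte form CA BF at offsets 17–18.
Offset 17 falls in char 7's range; it's byte 1 of CA BF = 0xCA.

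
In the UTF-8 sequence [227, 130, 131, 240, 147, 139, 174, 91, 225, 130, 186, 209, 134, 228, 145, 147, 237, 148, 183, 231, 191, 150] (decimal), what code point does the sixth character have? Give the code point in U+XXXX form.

U+4453

Offset 0: leading byte 0xE3 = 11100011 → 3-byte char #1 = E3 82 83.
Offset 3: leading byte 0xF0 = 11110000 → 4-byte char #2 = F0 93 8B AE.
Offset 7: leading byte 0x5B = 01011011 → 1-byte char #3 = 5B.
Offset 8: leading byte 0xE1 = 11100001 → 3-byte char #4 = E1 82 BA.
Offset 11: leading byte 0xD1 = 11010001 → 2-byte char #5 = D1 86.
Offset 13: leading byte 0xE4 = 11100100 → 3-byte char #6 = E4 91 93.
Leading byte 0xE4 = 11100100 matches 1110xxxx → 3-byte sequence.
Byte 1: 0xE4 = 11100100, payload 0100 (4 bits).
Byte 2: 0x91 = 10010001 (10xxxxxx ✓), payload 010001.
Byte 3: 0x93 = 10010011 (10xxxxxx ✓), payload 010011.
Concatenate: 0100010001010011 = 0x4453 (16 bits → U+4453).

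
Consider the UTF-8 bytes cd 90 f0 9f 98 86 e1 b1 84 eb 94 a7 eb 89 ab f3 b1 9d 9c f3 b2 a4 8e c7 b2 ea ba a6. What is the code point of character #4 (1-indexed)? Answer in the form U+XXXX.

Offset 0: leading byte 0xCD = 11001101 → 2-byte char #1 = CD 90.
Offset 2: leading byte 0xF0 = 11110000 → 4-byte char #2 = F0 9F 98 86.
Offset 6: leading byte 0xE1 = 11100001 → 3-byte char #3 = E1 B1 84.
Offset 9: leading byte 0xEB = 11101011 → 3-byte char #4 = EB 94 A7.
Leading byte 0xEB = 11101011 matches 1110xxxx → 3-byte sequence.
Byte 1: 0xEB = 11101011, payload 1011 (4 bits).
Byte 2: 0x94 = 10010100 (10xxxxxx ✓), payload 010100.
Byte 3: 0xA7 = 10100111 (10xxxxxx ✓), payload 100111.
Concatenate: 1011010100100111 = 0xB527 (16 bits → U+B527).

U+B527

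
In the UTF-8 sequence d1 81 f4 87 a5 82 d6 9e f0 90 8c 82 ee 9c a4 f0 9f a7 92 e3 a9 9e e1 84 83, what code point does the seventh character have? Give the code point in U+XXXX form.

Offset 0: leading byte 0xD1 = 11010001 → 2-byte char #1 = D1 81.
Offset 2: leading byte 0xF4 = 11110100 → 4-byte char #2 = F4 87 A5 82.
Offset 6: leading byte 0xD6 = 11010110 → 2-byte char #3 = D6 9E.
Offset 8: leading byte 0xF0 = 11110000 → 4-byte char #4 = F0 90 8C 82.
Offset 12: leading byte 0xEE = 11101110 → 3-byte char #5 = EE 9C A4.
Offset 15: leading byte 0xF0 = 11110000 → 4-byte char #6 = F0 9F A7 92.
Offset 19: leading byte 0xE3 = 11100011 → 3-byte char #7 = E3 A9 9E.
Leading byte 0xE3 = 11100011 matches 1110xxxx → 3-byte sequence.
Byte 1: 0xE3 = 11100011, payload 0011 (4 bits).
Byte 2: 0xA9 = 10101001 (10xxxxxx ✓), payload 101001.
Byte 3: 0x9E = 10011110 (10xxxxxx ✓), payload 011110.
Concatenate: 0011101001011110 = 0x3A5E (16 bits → U+3A5E).

U+3A5E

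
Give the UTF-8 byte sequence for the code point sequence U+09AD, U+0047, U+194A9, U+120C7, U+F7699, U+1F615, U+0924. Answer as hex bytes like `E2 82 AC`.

E0 A6 AD 47 F0 99 92 A9 F0 92 83 87 F3 B7 9A 99 F0 9F 98 95 E0 A4 A4

U+09AD: 3-byte form → E0 A6 AD.
U+0047: 1-byte form → 47.
U+194A9: 4-byte form → F0 99 92 A9.
U+120C7: 4-byte form → F0 92 83 87.
U+F7699: 4-byte form → F3 B7 9A 99.
U+1F615: 4-byte form → F0 9F 98 95.
U+0924: 3-byte form → E0 A4 A4.
Concatenated (23 bytes): E0 A6 AD 47 F0 99 92 A9 F0 92 83 87 F3 B7 9A 99 F0 9F 98 95 E0 A4 A4.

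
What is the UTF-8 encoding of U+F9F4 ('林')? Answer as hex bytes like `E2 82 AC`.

U+F9F4 = 0xF9F4 = 63988 decimal. In range U+0800–U+FFFF → 3-byte form: 1110xxxx 10xxxxxx 10xxxxxx.
Binary (16 bits): 1111100111110100.
Split 4+6+6: 1111 | 100111 | 110100.
Byte 1: 11101111 = 0xEF.
Byte 2: 10100111 = 0xA7.
Byte 3: 10110100 = 0xB4.

EF A7 B4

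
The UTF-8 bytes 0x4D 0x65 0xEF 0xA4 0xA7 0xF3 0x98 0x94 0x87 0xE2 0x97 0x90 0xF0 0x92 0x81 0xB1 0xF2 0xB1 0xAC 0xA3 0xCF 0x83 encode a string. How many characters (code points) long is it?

8

Byte at offset 0: 0x4D = 01001101 → 1-byte char (#1). Advance 1.
Byte at offset 1: 0x65 = 01100101 → 1-byte char (#2). Advance 1.
Byte at offset 2: 0xEF = 11101111 → 3-byte char (#3). Advance 3.
Byte at offset 5: 0xF3 = 11110011 → 4-byte char (#4). Advance 4.
Byte at offset 9: 0xE2 = 11100010 → 3-byte char (#5). Advance 3.
Byte at offset 12: 0xF0 = 11110000 → 4-byte char (#6). Advance 4.
Byte at offset 16: 0xF2 = 11110010 → 4-byte char (#7). Advance 4.
Byte at offset 20: 0xCF = 11001111 → 2-byte char (#8). Advance 2.
Reached end at offset 22 after 8 code points.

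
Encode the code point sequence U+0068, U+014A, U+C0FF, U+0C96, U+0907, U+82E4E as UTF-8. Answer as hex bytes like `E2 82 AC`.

U+0068: 1-byte form → 68.
U+014A: 2-byte form → C5 8A.
U+C0FF: 3-byte form → EC 83 BF.
U+0C96: 3-byte form → E0 B2 96.
U+0907: 3-byte form → E0 A4 87.
U+82E4E: 4-byte form → F2 82 B9 8E.
Concatenated (16 bytes): 68 C5 8A EC 83 BF E0 B2 96 E0 A4 87 F2 82 B9 8E.

68 C5 8A EC 83 BF E0 B2 96 E0 A4 87 F2 82 B9 8E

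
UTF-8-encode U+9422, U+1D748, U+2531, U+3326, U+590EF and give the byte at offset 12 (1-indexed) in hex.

0x8C

1-indexed offset 12 is 0-indexed offset 11.
U+9422 → 3-byte form E9 90 A2 at offsets 0–2.
U+1D748 → 4-byte form F0 9D 9D 88 at offsets 3–6.
U+2531 → 3-byte form E2 94 B1 at offsets 7–9.
U+3326 → 3-byte form E3 8C A6 at offsets 10–12.
Offset 11 falls in char 4's range; it's byte 2 of E3 8C A6 = 0x8C.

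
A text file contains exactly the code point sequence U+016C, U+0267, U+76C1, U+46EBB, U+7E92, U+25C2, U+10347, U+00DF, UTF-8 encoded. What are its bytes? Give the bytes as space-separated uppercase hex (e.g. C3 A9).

C5 AC C9 A7 E7 9B 81 F1 86 BA BB E7 BA 92 E2 97 82 F0 90 8D 87 C3 9F

U+016C: 2-byte form → C5 AC.
U+0267: 2-byte form → C9 A7.
U+76C1: 3-byte form → E7 9B 81.
U+46EBB: 4-byte form → F1 86 BA BB.
U+7E92: 3-byte form → E7 BA 92.
U+25C2: 3-byte form → E2 97 82.
U+10347: 4-byte form → F0 90 8D 87.
U+00DF: 2-byte form → C3 9F.
Concatenated (23 bytes): C5 AC C9 A7 E7 9B 81 F1 86 BA BB E7 BA 92 E2 97 82 F0 90 8D 87 C3 9F.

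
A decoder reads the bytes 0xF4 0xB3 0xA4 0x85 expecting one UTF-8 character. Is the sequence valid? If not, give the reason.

Leading byte 0xF4 = 11110100 → 4-byte form.
Payload = 0x133905, which exceeds U+10FFFF, the maximum Unicode code point. (Leading bytes F5–FF, or F4 followed by ≥ 0x90, are invalid.)

invalid (encodes a value above U+10FFFF)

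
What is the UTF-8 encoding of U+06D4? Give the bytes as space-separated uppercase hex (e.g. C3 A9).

DB 94

U+06D4 = 0x6D4 = 1748 decimal. In range U+0080–U+07FF → 2-byte form: 110xxxxx 10xxxxxx.
Binary (11 bits): 11011010100.
Split 5+6: 11011 | 010100.
Byte 1: 11011011 = 0xDB.
Byte 2: 10010100 = 0x94.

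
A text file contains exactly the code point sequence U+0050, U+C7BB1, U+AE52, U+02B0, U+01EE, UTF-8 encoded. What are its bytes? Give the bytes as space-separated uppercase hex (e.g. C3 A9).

50 F3 87 AE B1 EA B9 92 CA B0 C7 AE

U+0050: 1-byte form → 50.
U+C7BB1: 4-byte form → F3 87 AE B1.
U+AE52: 3-byte form → EA B9 92.
U+02B0: 2-byte form → CA B0.
U+01EE: 2-byte form → C7 AE.
Concatenated (12 bytes): 50 F3 87 AE B1 EA B9 92 CA B0 C7 AE.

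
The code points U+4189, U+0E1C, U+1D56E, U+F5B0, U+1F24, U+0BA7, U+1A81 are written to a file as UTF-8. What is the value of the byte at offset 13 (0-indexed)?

U+4189 → 3-byte form E4 86 89 at offsets 0–2.
U+0E1C → 3-byte form E0 B8 9C at offsets 3–5.
U+1D56E → 4-byte form F0 9D 95 AE at offsets 6–9.
U+F5B0 → 3-byte form EF 96 B0 at offsets 10–12.
U+1F24 → 3-byte form E1 BC A4 at offsets 13–15.
Offset 13 falls in char 5's range; it's byte 1 of E1 BC A4 = 0xE1.

0xE1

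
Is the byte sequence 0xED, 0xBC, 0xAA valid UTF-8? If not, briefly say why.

invalid (encodes a surrogate (U+D800–U+DFFF))

Structurally a 3-byte sequence; payload = 0xDF2A.
But 0xDF2A is in U+D800–U+DFFF, the surrogate range. Surrogates are not Unicode scalar values and are forbidden in UTF-8.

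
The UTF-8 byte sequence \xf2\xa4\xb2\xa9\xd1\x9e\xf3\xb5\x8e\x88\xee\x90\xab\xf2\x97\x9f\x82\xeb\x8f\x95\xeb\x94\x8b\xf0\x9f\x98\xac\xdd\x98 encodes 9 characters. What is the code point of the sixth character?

U+B3D5

Offset 0: leading byte 0xF2 = 11110010 → 4-byte char #1 = F2 A4 B2 A9.
Offset 4: leading byte 0xD1 = 11010001 → 2-byte char #2 = D1 9E.
Offset 6: leading byte 0xF3 = 11110011 → 4-byte char #3 = F3 B5 8E 88.
Offset 10: leading byte 0xEE = 11101110 → 3-byte char #4 = EE 90 AB.
Offset 13: leading byte 0xF2 = 11110010 → 4-byte char #5 = F2 97 9F 82.
Offset 17: leading byte 0xEB = 11101011 → 3-byte char #6 = EB 8F 95.
Leading byte 0xEB = 11101011 matches 1110xxxx → 3-byte sequence.
Byte 1: 0xEB = 11101011, payload 1011 (4 bits).
Byte 2: 0x8F = 10001111 (10xxxxxx ✓), payload 001111.
Byte 3: 0x95 = 10010101 (10xxxxxx ✓), payload 010101.
Concatenate: 1011001111010101 = 0xB3D5 (16 bits → U+B3D5).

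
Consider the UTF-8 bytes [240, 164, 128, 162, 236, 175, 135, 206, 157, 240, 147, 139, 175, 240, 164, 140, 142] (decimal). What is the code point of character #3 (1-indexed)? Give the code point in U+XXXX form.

Offset 0: leading byte 0xF0 = 11110000 → 4-byte char #1 = F0 A4 80 A2.
Offset 4: leading byte 0xEC = 11101100 → 3-byte char #2 = EC AF 87.
Offset 7: leading byte 0xCE = 11001110 → 2-byte char #3 = CE 9D.
Leading byte 0xCE = 11001110 matches 110xxxxx → 2-byte sequence.
Byte 1: 0xCE = 11001110, payload 01110 (5 bits).
Byte 2: 0x9D = 10011101 (10xxxxxx ✓), payload 011101.
Concatenate: 01110011101 = 0x39D (11 bits → U+039D).

U+039D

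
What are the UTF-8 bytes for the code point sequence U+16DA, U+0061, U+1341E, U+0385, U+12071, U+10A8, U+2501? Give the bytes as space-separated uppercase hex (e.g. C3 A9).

U+16DA: 3-byte form → E1 9B 9A.
U+0061: 1-byte form → 61.
U+1341E: 4-byte form → F0 93 90 9E.
U+0385: 2-byte form → CE 85.
U+12071: 4-byte form → F0 92 81 B1.
U+10A8: 3-byte form → E1 82 A8.
U+2501: 3-byte form → E2 94 81.
Concatenated (20 bytes): E1 9B 9A 61 F0 93 90 9E CE 85 F0 92 81 B1 E1 82 A8 E2 94 81.

E1 9B 9A 61 F0 93 90 9E CE 85 F0 92 81 B1 E1 82 A8 E2 94 81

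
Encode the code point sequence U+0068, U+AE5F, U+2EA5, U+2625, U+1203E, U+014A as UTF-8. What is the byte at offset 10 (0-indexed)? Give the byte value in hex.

0xF0

U+0068 → 1-byte form 68 at offsets 0–0.
U+AE5F → 3-byte form EA B9 9F at offsets 1–3.
U+2EA5 → 3-byte form E2 BA A5 at offsets 4–6.
U+2625 → 3-byte form E2 98 A5 at offsets 7–9.
U+1203E → 4-byte form F0 92 80 BE at offsets 10–13.
Offset 10 falls in char 5's range; it's byte 1 of F0 92 80 BE = 0xF0.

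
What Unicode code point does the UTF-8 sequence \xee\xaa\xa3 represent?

Leading byte 0xEE = 11101110 matches 1110xxxx → 3-byte sequence.
Byte 1: 0xEE = 11101110, payload 1110 (4 bits).
Byte 2: 0xAA = 10101010 (10xxxxxx ✓), payload 101010.
Byte 3: 0xA3 = 10100011 (10xxxxxx ✓), payload 100011.
Concatenate: 1110101010100011 = 0xEAA3 (16 bits → U+EAA3).

U+EAA3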